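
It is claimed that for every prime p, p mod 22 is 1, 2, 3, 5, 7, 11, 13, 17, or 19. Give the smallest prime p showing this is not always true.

For p = 2, 3, 5, 7, 11, 13, 17, 19, 23, 29 the conclusion holds.
p = 31: 31 mod 22 = 9 — not in {1, 2, 3, 5, 7, 11, 13, 17, 19}.

p = 31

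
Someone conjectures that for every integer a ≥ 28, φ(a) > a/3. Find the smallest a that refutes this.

a = 28: φ(28) = 12 and 28/3 = 28/3, so φ(28) > 28/3.
a = 29: φ(29) = 28 and 29/3 = 29/3, so φ(29) > 29/3.
a = 30: φ(30) = 8 and 30/3 = 10, so φ(30) ≤ 30/3.

a = 30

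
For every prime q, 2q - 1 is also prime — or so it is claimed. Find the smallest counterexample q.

q = 5

For q = 2, 3 the conclusion holds.
q = 5: 2q - 1 = 9 = 3 × 3, not prime.
Hence q = 5 is a counterexample.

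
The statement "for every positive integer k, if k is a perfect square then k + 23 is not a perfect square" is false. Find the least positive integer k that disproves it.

We need the least positive integer k for which k is a perfect square but k + 23 is a perfect square.
The first 10 eligible values, up to k = 100, all satisfy the conclusion.
k = 121: 121 = 11² and 121 + 23 = 144 = 12².
Thus k = 121 disproves the claim, and no smaller k works.

k = 121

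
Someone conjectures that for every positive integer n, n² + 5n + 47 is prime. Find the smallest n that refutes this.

n = 38

Check each positive integer n in order until n² + 5n + 47 is not prime.
For n = 1, 2, 3, 4, …, 35, 36, 37 the conclusion holds.
n = 38: n² + 5n + 47 = 1681 = 41 × 41, composite.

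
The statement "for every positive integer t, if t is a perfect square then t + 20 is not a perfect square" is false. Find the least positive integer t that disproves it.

We need the least positive integer t for which t is a perfect square but t + 20 is a perfect square.
t = 1: 1 + 20 = 21, not a perfect square.
t = 4: 4 + 20 = 24, not a perfect square.
t = 9: 9 + 20 = 29, not a perfect square.
t = 16: 16 = 4² and 16 + 20 = 36 = 6².
So t = 16 is the smallest counterexample.

t = 16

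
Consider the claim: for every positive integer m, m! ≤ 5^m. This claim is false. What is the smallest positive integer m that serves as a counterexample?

m = 12

We need the least positive integer m for which m! > 5^m.
For m = 1, 2, 3, 4, …, 9, 10, 11 the conclusion holds.
m = 12: m! = 479001600 and 5^m = 244140625, so 479001600 > 244140625.
Thus m = 12 disproves the claim, and no smaller m works.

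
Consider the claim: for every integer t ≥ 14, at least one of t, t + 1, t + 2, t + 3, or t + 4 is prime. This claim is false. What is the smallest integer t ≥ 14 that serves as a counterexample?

We need the least integer t ≥ 14 for which t, t + 1, t + 2, t + 3, t + 4 are all composite.
For t = 14, 15, 16, 17, 18, 19, 20, 21, 22, 23 the conclusion holds.
t = 24: 24 = 2 × 12; 25 = 5 × 5; 26 = 2 × 13; 27 = 3 × 9; 28 = 2 × 14 — all composite.

t = 24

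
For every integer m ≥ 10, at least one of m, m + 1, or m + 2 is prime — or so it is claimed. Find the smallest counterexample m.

m = 14

Check each integer m ≥ 10 in order until m, m + 1, m + 2 are all composite.
m = 10: 11 is prime.
m = 11: 11 is prime.
m = 12: 13 is prime.
m = 13: 13 is prime.
m = 14: 14 = 2 × 7; 15 = 3 × 5; 16 = 2 × 8 — all composite.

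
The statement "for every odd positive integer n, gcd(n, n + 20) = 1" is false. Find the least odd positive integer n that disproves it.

For n = 1, 3 the conclusion holds.
n = 5: gcd(5, 25) = 5.
Hence n = 5 is a counterexample.

n = 5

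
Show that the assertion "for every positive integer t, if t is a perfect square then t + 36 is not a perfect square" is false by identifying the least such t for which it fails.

t = 64

We need the least positive integer t for which t is a perfect square but t + 36 is a perfect square.
t = 1: 1 + 36 = 37, not a perfect square.
t = 4: 4 + 36 = 40, not a perfect square.
t = 9: 9 + 36 = 45, not a perfect square.
t = 16: 16 + 36 = 52, not a perfect square.
t = 25: 25 + 36 = 61, not a perfect square.
t = 36: 36 + 36 = 72, not a perfect square.
t = 49: 49 + 36 = 85, not a perfect square.
t = 64: 64 = 8² and 64 + 36 = 100 = 10².
Thus t = 64 disproves the claim, and no smaller t works.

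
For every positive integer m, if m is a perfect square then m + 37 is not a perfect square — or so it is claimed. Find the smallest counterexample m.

Check each positive integer m in order until m is a perfect square but m + 37 is a perfect square.
For m = 1, 4, 9, 16, …, 225, 256, 289 the conclusion holds.
m = 324: 324 = 18² and 324 + 37 = 361 = 19².
So m = 324 is the smallest counterexample.

m = 324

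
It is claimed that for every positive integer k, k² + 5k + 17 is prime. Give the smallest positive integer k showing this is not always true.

k = 8

The first 7 eligible values, up to k = 7, all satisfy the conclusion.
k = 8: k² + 5k + 17 = 121 = 11 × 11, composite.
So k = 8 is the smallest counterexample.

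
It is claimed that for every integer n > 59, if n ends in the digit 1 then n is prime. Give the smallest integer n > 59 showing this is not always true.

n = 81

We need the least integer n > 59 for which n ends in the digit 1 but n is not prime.
For n = 61, 71 the conclusion holds.
n = 81: 81 ends in 1; 81 = 3 × 27, composite.
Hence n = 81 is a counterexample.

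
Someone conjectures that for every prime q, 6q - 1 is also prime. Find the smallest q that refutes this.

q = 11

For q = 2, 3, 5, 7 the conclusion holds.
q = 11: 6q - 1 = 65 = 5 × 13, not prime.
So q = 11 is the smallest counterexample.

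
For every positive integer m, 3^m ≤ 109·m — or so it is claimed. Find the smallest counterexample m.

m = 6

A counterexample is any positive integer m such that 3^m > 109·m; we check each in order.
m = 1: 3^m = 3 and 109·m = 109, so 3 ≤ 109.
m = 2: 3^m = 9 and 109·m = 218, so 9 ≤ 218.
m = 3: 3^m = 27 and 109·m = 327, so 27 ≤ 327.
m = 4: 3^m = 81 and 109·m = 436, so 81 ≤ 436.
m = 5: 3^m = 243 and 109·m = 545, so 243 ≤ 545.
m = 6: 3^m = 729 and 109·m = 654, so 729 > 654.
So m = 6 is the smallest counterexample.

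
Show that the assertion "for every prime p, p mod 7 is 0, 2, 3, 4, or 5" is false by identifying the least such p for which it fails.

p = 2: 2 mod 7 = 2.
p = 3: 3 mod 7 = 3.
p = 5: 5 mod 7 = 5.
p = 7: 7 mod 7 = 0.
p = 11: 11 mod 7 = 4.
p = 13: 13 mod 7 = 6 — not in {0, 2, 3, 4, 5}.

p = 13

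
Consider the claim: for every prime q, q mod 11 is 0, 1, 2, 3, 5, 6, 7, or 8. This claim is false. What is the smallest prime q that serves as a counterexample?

A counterexample is any prime q such that the claim fails; we check each in order.
The first 10 eligible values, up to q = 29, all satisfy the conclusion.
q = 31: 31 mod 11 = 9 — not in {0, 1, 2, 3, 5, 6, 7, 8}.
Hence q = 31 is a counterexample.

q = 31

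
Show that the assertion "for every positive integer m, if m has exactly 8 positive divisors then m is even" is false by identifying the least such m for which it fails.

m = 105

Check each positive integer m in order until m has exactly 8 positive divisors but m is odd.
For m = 24, 30, 40, 42, …, 88, 102, 104 the conclusion holds.
m = 105: divisors of 105: 1, 3, 5, 7, 15, 21, 35, 105; 105 is odd.
So m = 105 is the smallest counterexample.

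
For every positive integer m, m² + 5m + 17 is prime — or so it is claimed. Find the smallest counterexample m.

m = 8

A counterexample is any positive integer m such that m² + 5m + 17 is not prime; we check each in order.
For m = 1, 2, 3, 4, 5, 6, 7 the conclusion holds.
m = 8: m² + 5m + 17 = 121 = 11 × 11, composite.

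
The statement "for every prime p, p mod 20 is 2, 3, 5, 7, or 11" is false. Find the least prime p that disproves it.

p = 13

We need the least prime p for which the claim fails.
p = 2: 2 mod 20 = 2.
p = 3: 3 mod 20 = 3.
p = 5: 5 mod 20 = 5.
p = 7: 7 mod 20 = 7.
p = 11: 11 mod 20 = 11.
p = 13: 13 mod 20 = 13 — not in {2, 3, 5, 7, 11}.
So p = 13 is the smallest counterexample.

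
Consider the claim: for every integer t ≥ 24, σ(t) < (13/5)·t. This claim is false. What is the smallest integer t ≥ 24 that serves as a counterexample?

We need the least integer t ≥ 24 for which the claim fails.
The first 36 eligible values, up to t = 59, all satisfy the conclusion.
t = 60: σ(60) = 168; 168 ≥ 156.
Thus t = 60 disproves the claim, and no smaller t works.

t = 60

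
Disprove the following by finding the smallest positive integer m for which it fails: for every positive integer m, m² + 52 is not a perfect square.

m = 12

Check each positive integer m in order until m² + 52 is a perfect square.
For m = 1, 2, 3, 4, …, 9, 10, 11 the conclusion holds.
m = 12: 12² + 52 = 196 = 14², a perfect square.
Hence m = 12 is a counterexample.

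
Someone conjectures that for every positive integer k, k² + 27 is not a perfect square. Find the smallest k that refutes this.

k = 3

A counterexample is any positive integer k such that k² + 27 is a perfect square; we check each in order.
k = 1: 1² + 27 = 28, not a perfect square.
k = 2: 2² + 27 = 31, not a perfect square.
k = 3: 3² + 27 = 36 = 6², a perfect square.
So k = 3 is the smallest counterexample.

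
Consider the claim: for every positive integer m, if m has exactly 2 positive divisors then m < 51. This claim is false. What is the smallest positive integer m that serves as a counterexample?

The first 15 eligible values, up to m = 47, all satisfy the conclusion.
m = 53: τ(53) = 2; 53 ≥ 51.

m = 53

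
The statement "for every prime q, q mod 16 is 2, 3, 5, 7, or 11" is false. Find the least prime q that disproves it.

For q = 2, 3, 5, 7, 11 the conclusion holds.
q = 13: 13 mod 16 = 13 — not in {2, 3, 5, 7, 11}.
Hence q = 13 is a counterexample.

q = 13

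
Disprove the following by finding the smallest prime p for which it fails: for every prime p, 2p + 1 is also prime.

p = 7

p = 2: 2p + 1 = 5, prime.
p = 3: 2p + 1 = 7, prime.
p = 5: 2p + 1 = 11, prime.
p = 7: 2p + 1 = 15 = 3 × 5, not prime.
So p = 7 is the smallest counterexample.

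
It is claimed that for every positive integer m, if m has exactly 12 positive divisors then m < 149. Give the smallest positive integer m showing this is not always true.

We need the least positive integer m for which m has exactly 12 positive divisors but the claim fails.
For m = 60, 72, 84, 90, 96, 108, 126, 132, 140 the conclusion holds.
m = 150: τ(150) = 12; 150 ≥ 149.
Thus m = 150 disproves the claim, and no smaller m works.

m = 150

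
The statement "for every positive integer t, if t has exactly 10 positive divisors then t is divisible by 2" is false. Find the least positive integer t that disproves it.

t = 405

We need the least positive integer t for which t has exactly 10 positive divisors but t is not divisible by 2.
For t = 48, 80, 112, 162, 176, 208, 272, 304, 368 the conclusion holds.
t = 405: τ(405) = 10; 405 mod 2 = 1.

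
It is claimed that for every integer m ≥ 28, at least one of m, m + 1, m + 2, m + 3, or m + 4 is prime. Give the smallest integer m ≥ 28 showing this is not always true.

Check each integer m ≥ 28 in order until m, m + 1, m + 2, m + 3, m + 4 are all composite.
The first 4 eligible values, up to m = 31, all satisfy the conclusion.
m = 32: 32 = 2 × 16; 33 = 3 × 11; 34 = 2 × 17; 35 = 5 × 7; 36 = 2 × 18 — all composite.

m = 32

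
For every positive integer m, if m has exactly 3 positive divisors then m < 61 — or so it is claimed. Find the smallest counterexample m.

We need the least positive integer m for which m has exactly 3 positive divisors but the claim fails.
The first 4 eligible values, up to m = 49, all satisfy the conclusion.
m = 121: τ(121) = 3; 121 ≥ 61.
Thus m = 121 disproves the claim, and no smaller m works.

m = 121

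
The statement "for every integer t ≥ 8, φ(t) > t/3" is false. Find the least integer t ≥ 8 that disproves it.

t = 12

Check each integer t ≥ 8 in order until the claim fails.
The first 4 eligible values, up to t = 11, all satisfy the conclusion.
t = 12: φ(12) = 4 and 12/3 = 4, so φ(12) ≤ 12/3.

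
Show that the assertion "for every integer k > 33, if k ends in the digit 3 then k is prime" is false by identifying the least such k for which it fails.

k = 63

A counterexample is any integer k > 33 such that k ends in the digit 3 but k is not prime; we check each in order.
For k = 43, 53 the conclusion holds.
k = 63: 63 ends in 3; 63 = 3 × 21, composite.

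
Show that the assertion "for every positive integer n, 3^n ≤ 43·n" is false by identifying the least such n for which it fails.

The first 4 eligible values, up to n = 4, all satisfy the conclusion.
n = 5: 3^n = 243 and 43·n = 215, so 243 > 215.
So n = 5 is the smallest counterexample.

n = 5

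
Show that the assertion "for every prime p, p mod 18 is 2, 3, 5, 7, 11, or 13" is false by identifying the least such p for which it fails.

We need the least prime p for which the claim fails.
The first 6 eligible values, up to p = 13, all satisfy the conclusion.
p = 17: 17 mod 18 = 17 — not in {2, 3, 5, 7, 11, 13}.
Hence p = 17 is a counterexample.

p = 17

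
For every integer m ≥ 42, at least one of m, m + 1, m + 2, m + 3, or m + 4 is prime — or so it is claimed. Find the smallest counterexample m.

Check each integer m ≥ 42 in order until m, m + 1, m + 2, m + 3, m + 4 are all composite.
m = 42: 43 is prime.
m = 43: 43 is prime.
m = 44: 47 is prime.
m = 45: 47 is prime.
m = 46: 47 is prime.
m = 47: 47 is prime.
m = 48: 48 = 2 × 24; 49 = 7 × 7; 50 = 2 × 25; 51 = 3 × 17; 52 = 2 × 26 — all composite.
Thus m = 48 disproves the claim, and no smaller m works.

m = 48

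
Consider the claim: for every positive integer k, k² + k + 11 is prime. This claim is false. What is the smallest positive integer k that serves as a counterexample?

k = 10

We need the least positive integer k for which k² + k + 11 is not prime.
For k = 1, 2, 3, 4, 5, 6, 7, 8, 9 the conclusion holds.
k = 10: k² + k + 11 = 121 = 11 × 11, composite.
So k = 10 is the smallest counterexample.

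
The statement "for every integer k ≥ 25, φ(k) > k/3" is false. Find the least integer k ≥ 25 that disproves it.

A counterexample is any integer k ≥ 25 such that the claim fails; we check each in order.
For k = 25, 26, 27, 28, 29 the conclusion holds.
k = 30: φ(30) = 8 and 30/3 = 10, so φ(30) ≤ 30/3.
Thus k = 30 disproves the claim, and no smaller k works.

k = 30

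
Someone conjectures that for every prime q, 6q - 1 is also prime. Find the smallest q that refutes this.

Check each prime q in order until 6q - 1 is not prime.
q = 2: 6q - 1 = 11, prime.
q = 3: 6q - 1 = 17, prime.
q = 5: 6q - 1 = 29, prime.
q = 7: 6q - 1 = 41, prime.
q = 11: 6q - 1 = 65 = 5 × 13, not prime.
So q = 11 is the smallest counterexample.

q = 11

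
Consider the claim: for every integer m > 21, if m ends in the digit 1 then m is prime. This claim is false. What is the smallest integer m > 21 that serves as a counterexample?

m = 51

A counterexample is any integer m > 21 such that m ends in the digit 1 but m is not prime; we check each in order.
m = 31: 31 ends in 1 and is prime.
m = 41: 41 ends in 1 and is prime.
m = 51: 51 ends in 1; 51 = 3 × 17, composite.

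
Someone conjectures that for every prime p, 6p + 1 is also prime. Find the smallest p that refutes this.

p = 19

Check each prime p in order until 6p + 1 is not prime.
For p = 2, 3, 5, 7, 11, 13, 17 the conclusion holds.
p = 19: 6p + 1 = 115 = 5 × 23, not prime.
So p = 19 is the smallest counterexample.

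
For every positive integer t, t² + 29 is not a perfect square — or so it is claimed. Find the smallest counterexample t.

t = 14

For t = 1, 2, 3, 4, …, 11, 12, 13 the conclusion holds.
t = 14: 14² + 29 = 225 = 15², a perfect square.
Hence t = 14 is a counterexample.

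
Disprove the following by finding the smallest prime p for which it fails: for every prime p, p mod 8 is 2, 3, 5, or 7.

p = 17

Check each prime p in order until the claim fails.
p = 2: 2 mod 8 = 2.
p = 3: 3 mod 8 = 3.
p = 5: 5 mod 8 = 5.
p = 7: 7 mod 8 = 7.
p = 11: 11 mod 8 = 3.
p = 13: 13 mod 8 = 5.
p = 17: 17 mod 8 = 1 — not in {2, 3, 5, 7}.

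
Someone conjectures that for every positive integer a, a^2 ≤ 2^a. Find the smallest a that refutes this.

a = 3

For a = 1, 2 the conclusion holds.
a = 3: a^2 = 9 and 2^a = 8, so 9 > 8.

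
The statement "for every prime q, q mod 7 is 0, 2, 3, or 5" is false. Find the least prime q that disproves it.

For q = 2, 3, 5, 7 the conclusion holds.
q = 11: 11 mod 7 = 4 — not in {0, 2, 3, 5}.

q = 11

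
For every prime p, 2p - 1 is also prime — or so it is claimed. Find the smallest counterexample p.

p = 5

p = 2: 2p - 1 = 3, prime.
p = 3: 2p - 1 = 5, prime.
p = 5: 2p - 1 = 9 = 3 × 3, not prime.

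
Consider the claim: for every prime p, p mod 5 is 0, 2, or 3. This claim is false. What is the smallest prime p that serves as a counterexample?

Check each prime p in order until the claim fails.
For p = 2, 3, 5, 7 the conclusion holds.
p = 11: 11 mod 5 = 1 — not in {0, 2, 3}.

p = 11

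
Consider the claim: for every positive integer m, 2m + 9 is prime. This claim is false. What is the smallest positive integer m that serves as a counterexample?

A counterexample is any positive integer m such that 2m + 9 is not prime; we check each in order.
For m = 1, 2 the conclusion holds.
m = 3: 2m + 9 = 15 = 3 × 5, composite.
Thus m = 3 disproves the claim, and no smaller m works.

m = 3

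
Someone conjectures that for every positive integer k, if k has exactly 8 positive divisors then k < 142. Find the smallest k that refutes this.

k = 152

We need the least positive integer k for which k has exactly 8 positive divisors but the claim fails.
For k = 24, 30, 40, 42, …, 135, 136, 138 the conclusion holds.
k = 152: τ(152) = 8; 152 ≥ 142.
Thus k = 152 disproves the claim, and no smaller k works.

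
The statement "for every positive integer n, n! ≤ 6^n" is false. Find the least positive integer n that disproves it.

n = 14

For n = 1, 2, 3, 4, …, 11, 12, 13 the conclusion holds.
n = 14: n! = 87178291200 and 6^n = 78364164096, so 87178291200 > 78364164096.
Thus n = 14 disproves the claim, and no smaller n works.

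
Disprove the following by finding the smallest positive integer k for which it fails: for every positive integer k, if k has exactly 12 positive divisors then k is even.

k = 315

We need the least positive integer k for which k has exactly 12 positive divisors but k is odd.
For k = 60, 72, 84, 90, …, 294, 306, 308 the conclusion holds.
k = 315: divisors of 315: 12 divisors; 315 is odd.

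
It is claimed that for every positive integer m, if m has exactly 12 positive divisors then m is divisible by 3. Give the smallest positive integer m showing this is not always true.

For m = 60, 72, 84, 90, 96, 108, 126, 132 the conclusion holds.
m = 140: τ(140) = 12; 140 mod 3 = 2.
So m = 140 is the smallest counterexample.

m = 140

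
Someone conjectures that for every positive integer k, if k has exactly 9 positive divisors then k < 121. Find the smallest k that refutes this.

We need the least positive integer k for which k has exactly 9 positive divisors but the claim fails.
For k = 36, 100 the conclusion holds.
k = 196: τ(196) = 9; 196 ≥ 121.

k = 196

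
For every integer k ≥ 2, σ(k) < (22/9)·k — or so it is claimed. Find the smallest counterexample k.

k = 24

We need the least integer k ≥ 2 for which the claim fails.
For k = 2, 3, 4, 5, …, 21, 22, 23 the conclusion holds.
k = 24: σ(24) = 60; 60 ≥ 176/3.
Thus k = 24 disproves the claim, and no smaller k works.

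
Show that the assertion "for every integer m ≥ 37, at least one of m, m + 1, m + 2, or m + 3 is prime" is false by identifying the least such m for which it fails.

m = 48

A counterexample is any integer m ≥ 37 such that m, m + 1, m + 2, m + 3 are all composite; we check each in order.
For m = 37, 38, 39, 40, …, 45, 46, 47 the conclusion holds.
m = 48: 48 = 2 × 24; 49 = 7 × 7; 50 = 2 × 25; 51 = 3 × 17 — all composite.
Hence m = 48 is a counterexample.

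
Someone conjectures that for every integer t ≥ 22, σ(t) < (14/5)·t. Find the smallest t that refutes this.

The first 38 eligible values, up to t = 59, all satisfy the conclusion.
t = 60: σ(60) = 168; 168 ≥ 168.
Hence t = 60 is a counterexample.

t = 60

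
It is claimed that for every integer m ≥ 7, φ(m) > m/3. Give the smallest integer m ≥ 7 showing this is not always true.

m = 12

A counterexample is any integer m ≥ 7 such that the claim fails; we check each in order.
m = 7: φ(7) = 6 and 7/3 = 7/3, so φ(7) > 7/3.
m = 8: φ(8) = 4 and 8/3 = 8/3, so φ(8) > 8/3.
m = 9: φ(9) = 6 and 9/3 = 3, so φ(9) > 9/3.
m = 10: φ(10) = 4 and 10/3 = 10/3, so φ(10) > 10/3.
m = 11: φ(11) = 10 and 11/3 = 11/3, so φ(11) > 11/3.
m = 12: φ(12) = 4 and 12/3 = 4, so φ(12) ≤ 12/3.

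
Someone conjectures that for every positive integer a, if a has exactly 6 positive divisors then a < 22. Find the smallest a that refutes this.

We need the least positive integer a for which a has exactly 6 positive divisors but the claim fails.
For a = 12, 18, 20 the conclusion holds.
a = 28: τ(28) = 6; 28 ≥ 22.
Hence a = 28 is a counterexample.

a = 28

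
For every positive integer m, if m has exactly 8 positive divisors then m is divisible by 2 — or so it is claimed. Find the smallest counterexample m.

m = 105

Check each positive integer m in order until m has exactly 8 positive divisors but m is not divisible by 2.
For m = 24, 30, 40, 42, …, 88, 102, 104 the conclusion holds.
m = 105: τ(105) = 8; 105 mod 2 = 1.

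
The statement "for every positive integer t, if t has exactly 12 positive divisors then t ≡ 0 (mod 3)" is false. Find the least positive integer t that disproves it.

t = 140

t = 60: τ(60) = 12; 60 ≡ 0 (mod 3).
t = 72: τ(72) = 12; 72 ≡ 0 (mod 3).
t = 84: τ(84) = 12; 84 ≡ 0 (mod 3).
t = 90: τ(90) = 12; 90 ≡ 0 (mod 3).
t = 96: τ(96) = 12; 96 ≡ 0 (mod 3).
t = 108: τ(108) = 12; 108 ≡ 0 (mod 3).
t = 126: τ(126) = 12; 126 ≡ 0 (mod 3).
t = 132: τ(132) = 12; 132 ≡ 0 (mod 3).
t = 140: τ(140) = 12; 140 ≡ 2 (mod 3).
So t = 140 is the smallest counterexample.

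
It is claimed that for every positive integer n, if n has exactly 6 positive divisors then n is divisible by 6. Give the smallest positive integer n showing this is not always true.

n = 20

n = 12: τ(12) = 6; 12 mod 6 = 0.
n = 18: τ(18) = 6; 18 mod 6 = 0.
n = 20: τ(20) = 6; 20 mod 6 = 2.
Thus n = 20 disproves the claim, and no smaller n works.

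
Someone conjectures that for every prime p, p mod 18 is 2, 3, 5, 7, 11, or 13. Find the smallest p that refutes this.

p = 2: 2 mod 18 = 2.
p = 3: 3 mod 18 = 3.
p = 5: 5 mod 18 = 5.
p = 7: 7 mod 18 = 7.
p = 11: 11 mod 18 = 11.
p = 13: 13 mod 18 = 13.
p = 17: 17 mod 18 = 17 — not in {2, 3, 5, 7, 11, 13}.

p = 17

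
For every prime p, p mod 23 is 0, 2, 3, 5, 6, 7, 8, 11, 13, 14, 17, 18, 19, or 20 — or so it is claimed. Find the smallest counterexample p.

A counterexample is any prime p such that the claim fails; we check each in order.
For p = 2, 3, 5, 7, …, 37, 41, 43 the conclusion holds.
p = 47: 47 mod 23 = 1 — not in {0, 2, 3, 5, 6, 7, 8, 11, 13, 14, 17, 18, 19, 20}.
Thus p = 47 disproves the claim, and no smaller p works.

p = 47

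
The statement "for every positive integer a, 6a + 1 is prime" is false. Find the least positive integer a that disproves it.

a = 4

A counterexample is any positive integer a such that 6a + 1 is not prime; we check each in order.
For a = 1, 2, 3 the conclusion holds.
a = 4: 6a + 1 = 25 = 5 × 5, composite.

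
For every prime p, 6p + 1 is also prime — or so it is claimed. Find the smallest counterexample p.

p = 19

Check each prime p in order until 6p + 1 is not prime.
p = 2: 6p + 1 = 13, prime.
p = 3: 6p + 1 = 19, prime.
p = 5: 6p + 1 = 31, prime.
p = 7: 6p + 1 = 43, prime.
p = 11: 6p + 1 = 67, prime.
p = 13: 6p + 1 = 79, prime.
p = 17: 6p + 1 = 103, prime.
p = 19: 6p + 1 = 115 = 5 × 23, not prime.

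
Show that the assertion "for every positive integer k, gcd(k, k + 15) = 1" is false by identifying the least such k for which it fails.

For k = 1, 2 the conclusion holds.
k = 3: gcd(3, 18) = 3.

k = 3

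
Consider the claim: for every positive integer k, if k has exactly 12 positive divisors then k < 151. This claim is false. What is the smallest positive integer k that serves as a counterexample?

k = 156

A counterexample is any positive integer k such that k has exactly 12 positive divisors but the claim fails; we check each in order.
For k = 60, 72, 84, 90, 96, 108, 126, 132, 140, 150 the conclusion holds.
k = 156: τ(156) = 12; 156 ≥ 151.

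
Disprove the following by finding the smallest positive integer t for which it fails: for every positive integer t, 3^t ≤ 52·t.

t = 6

Check each positive integer t in order until 3^t > 52·t.
For t = 1, 2, 3, 4, 5 the conclusion holds.
t = 6: 3^t = 729 and 52·t = 312, so 729 > 312.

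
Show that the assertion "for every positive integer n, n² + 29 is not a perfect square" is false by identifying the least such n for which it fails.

A counterexample is any positive integer n such that n² + 29 is a perfect square; we check each in order.
The first 13 eligible values, up to n = 13, all satisfy the conclusion.
n = 14: 14² + 29 = 225 = 15², a perfect square.
Thus n = 14 disproves the claim, and no smaller n works.

n = 14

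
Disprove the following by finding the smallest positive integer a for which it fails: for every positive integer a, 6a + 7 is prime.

a = 3

Check each positive integer a in order until 6a + 7 is not prime.
a = 1: 6a + 7 = 13, prime.
a = 2: 6a + 7 = 19, prime.
a = 3: 6a + 7 = 25 = 5 × 5, composite.
Thus a = 3 disproves the claim, and no smaller a works.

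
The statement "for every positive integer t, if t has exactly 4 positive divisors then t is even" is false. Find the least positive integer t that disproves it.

t = 15

Check each positive integer t in order until t has exactly 4 positive divisors but t is odd.
The first 4 eligible values, up to t = 14, all satisfy the conclusion.
t = 15: divisors of 15: 1, 3, 5, 15; 15 is odd.
Thus t = 15 disproves the claim, and no smaller t works.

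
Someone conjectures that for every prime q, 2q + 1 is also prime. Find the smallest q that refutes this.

q = 7

A counterexample is any prime q such that 2q + 1 is not prime; we check each in order.
For q = 2, 3, 5 the conclusion holds.
q = 7: 2q + 1 = 15 = 3 × 5, not prime.
So q = 7 is the smallest counterexample.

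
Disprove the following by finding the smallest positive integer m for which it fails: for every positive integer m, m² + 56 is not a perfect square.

Check each positive integer m in order until m² + 56 is a perfect square.
The first 4 eligible values, up to m = 4, all satisfy the conclusion.
m = 5: 5² + 56 = 81 = 9², a perfect square.

m = 5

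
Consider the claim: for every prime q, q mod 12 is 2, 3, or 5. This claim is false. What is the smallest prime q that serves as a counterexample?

q = 7

We need the least prime q for which the claim fails.
q = 2: 2 mod 12 = 2.
q = 3: 3 mod 12 = 3.
q = 5: 5 mod 12 = 5.
q = 7: 7 mod 12 = 7 — not in {2, 3, 5}.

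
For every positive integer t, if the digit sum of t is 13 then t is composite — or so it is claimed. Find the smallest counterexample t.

For t = 49, 58 the conclusion holds.
t = 67: digit sum 13; 67 is prime, not composite.

t = 67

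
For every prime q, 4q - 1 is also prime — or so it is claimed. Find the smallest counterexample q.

q = 7

Check each prime q in order until 4q - 1 is not prime.
q = 2: 4q - 1 = 7, prime.
q = 3: 4q - 1 = 11, prime.
q = 5: 4q - 1 = 19, prime.
q = 7: 4q - 1 = 27 = 3 × 9, not prime.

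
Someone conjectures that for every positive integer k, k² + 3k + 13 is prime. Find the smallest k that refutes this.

k = 9

Check each positive integer k in order until k² + 3k + 13 is not prime.
For k = 1, 2, 3, 4, 5, 6, 7, 8 the conclusion holds.
k = 9: k² + 3k + 13 = 121 = 11 × 11, composite.
Thus k = 9 disproves the claim, and no smaller k works.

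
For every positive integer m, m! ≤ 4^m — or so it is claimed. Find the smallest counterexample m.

m = 9

Check each positive integer m in order until m! > 4^m.
For m = 1, 2, 3, 4, 5, 6, 7, 8 the conclusion holds.
m = 9: m! = 362880 and 4^m = 262144, so 362880 > 262144.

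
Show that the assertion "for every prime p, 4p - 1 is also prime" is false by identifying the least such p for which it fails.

A counterexample is any prime p such that 4p - 1 is not prime; we check each in order.
For p = 2, 3, 5 the conclusion holds.
p = 7: 4p - 1 = 27 = 3 × 9, not prime.

p = 7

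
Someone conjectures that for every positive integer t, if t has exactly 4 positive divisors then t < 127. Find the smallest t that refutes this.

For t = 6, 8, 10, 14, …, 122, 123, 125 the conclusion holds.
t = 129: τ(129) = 4; 129 ≥ 127.
So t = 129 is the smallest counterexample.

t = 129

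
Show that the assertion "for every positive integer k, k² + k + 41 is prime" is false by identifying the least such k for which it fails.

k = 40

A counterexample is any positive integer k such that k² + k + 41 is not prime; we check each in order.
For k = 1, 2, 3, 4, …, 37, 38, 39 the conclusion holds.
k = 40: k² + k + 41 = 1681 = 41 × 41, composite.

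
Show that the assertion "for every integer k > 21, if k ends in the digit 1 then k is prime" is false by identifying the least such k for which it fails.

k = 51

We need the least integer k > 21 for which k ends in the digit 1 but k is not prime.
k = 31: 31 ends in 1 and is prime.
k = 41: 41 ends in 1 and is prime.
k = 51: 51 ends in 1; 51 = 3 × 17, composite.
Thus k = 51 disproves the claim, and no smaller k works.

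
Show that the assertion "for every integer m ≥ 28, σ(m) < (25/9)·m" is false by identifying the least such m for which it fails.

The first 32 eligible values, up to m = 59, all satisfy the conclusion.
m = 60: σ(60) = 168; 168 ≥ 500/3.
Thus m = 60 disproves the claim, and no smaller m works.

m = 60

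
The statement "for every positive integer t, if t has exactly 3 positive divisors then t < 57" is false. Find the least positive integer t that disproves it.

t = 121

A counterexample is any positive integer t such that t has exactly 3 positive divisors but the claim fails; we check each in order.
The first 4 eligible values, up to t = 49, all satisfy the conclusion.
t = 121: τ(121) = 3; 121 ≥ 57.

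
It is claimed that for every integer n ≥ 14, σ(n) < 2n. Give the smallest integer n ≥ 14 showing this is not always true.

n = 18

Check each integer n ≥ 14 in order until the claim fails.
For n = 14, 15, 16, 17 the conclusion holds.
n = 18: σ(18) = 39; 39 ≥ 36.
Hence n = 18 is a counterexample.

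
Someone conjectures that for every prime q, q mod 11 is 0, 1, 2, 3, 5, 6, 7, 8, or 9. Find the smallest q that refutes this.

A counterexample is any prime q such that the claim fails; we check each in order.
The first 11 eligible values, up to q = 31, all satisfy the conclusion.
q = 37: 37 mod 11 = 4 — not in {0, 1, 2, 3, 5, 6, 7, 8, 9}.
So q = 37 is the smallest counterexample.

q = 37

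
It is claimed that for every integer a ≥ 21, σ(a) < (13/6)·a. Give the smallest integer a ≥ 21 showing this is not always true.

a = 24

a = 21: σ(21) = 32; 32 < 91/2.
a = 22: σ(22) = 36; 36 < 143/3.
a = 23: σ(23) = 24; 24 < 299/6.
a = 24: σ(24) = 60; 60 ≥ 52.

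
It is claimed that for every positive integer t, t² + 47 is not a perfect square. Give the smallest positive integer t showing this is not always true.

t = 23

A counterexample is any positive integer t such that t² + 47 is a perfect square; we check each in order.
For t = 1, 2, 3, 4, …, 20, 21, 22 the conclusion holds.
t = 23: 23² + 47 = 576 = 24², a perfect square.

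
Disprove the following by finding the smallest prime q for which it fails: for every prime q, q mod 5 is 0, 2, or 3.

A counterexample is any prime q such that the claim fails; we check each in order.
For q = 2, 3, 5, 7 the conclusion holds.
q = 11: 11 mod 5 = 1 — not in {0, 2, 3}.
So q = 11 is the smallest counterexample.

q = 11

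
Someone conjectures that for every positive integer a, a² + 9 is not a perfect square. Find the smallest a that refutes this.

Check each positive integer a in order until a² + 9 is a perfect square.
For a = 1, 2, 3 the conclusion holds.
a = 4: 4² + 9 = 25 = 5², a perfect square.
So a = 4 is the smallest counterexample.

a = 4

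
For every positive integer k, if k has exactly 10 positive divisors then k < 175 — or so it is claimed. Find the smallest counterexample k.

k = 176

For k = 48, 80, 112, 162 the conclusion holds.
k = 176: τ(176) = 10; 176 ≥ 175.
So k = 176 is the smallest counterexample.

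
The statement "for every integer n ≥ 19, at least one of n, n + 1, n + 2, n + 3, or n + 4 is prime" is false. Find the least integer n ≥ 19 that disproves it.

n = 24

A counterexample is any integer n ≥ 19 such that n, n + 1, n + 2, n + 3, n + 4 are all composite; we check each in order.
n = 19: 19 is prime.
n = 20: 23 is prime.
n = 21: 23 is prime.
n = 22: 23 is prime.
n = 23: 23 is prime.
n = 24: 24 = 2 × 12; 25 = 5 × 5; 26 = 2 × 13; 27 = 3 × 9; 28 = 2 × 14 — all composite.
Hence n = 24 is a counterexample.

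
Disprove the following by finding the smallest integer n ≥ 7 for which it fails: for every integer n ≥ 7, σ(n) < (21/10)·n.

n = 12

The first 5 eligible values, up to n = 11, all satisfy the conclusion.
n = 12: σ(12) = 28; 28 ≥ 126/5.
Thus n = 12 disproves the claim, and no smaller n works.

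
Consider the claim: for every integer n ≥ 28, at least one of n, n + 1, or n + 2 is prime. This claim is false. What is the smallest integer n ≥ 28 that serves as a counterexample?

Check each integer n ≥ 28 in order until n, n + 1, n + 2 are all composite.
The first 4 eligible values, up to n = 31, all satisfy the conclusion.
n = 32: 32 = 2 × 16; 33 = 3 × 11; 34 = 2 × 17 — all composite.

n = 32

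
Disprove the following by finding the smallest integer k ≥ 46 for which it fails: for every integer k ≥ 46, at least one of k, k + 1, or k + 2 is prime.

k = 48

We need the least integer k ≥ 46 for which k, k + 1, k + 2 are all composite.
k = 46: 47 is prime.
k = 47: 47 is prime.
k = 48: 48 = 2 × 24; 49 = 7 × 7; 50 = 2 × 25 — all composite.
Thus k = 48 disproves the claim, and no smaller k works.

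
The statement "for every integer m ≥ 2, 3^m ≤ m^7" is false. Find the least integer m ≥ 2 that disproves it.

For m = 2, 3, 4, 5, …, 16, 17, 18 the conclusion holds.
m = 19: 3^m = 1162261467 and m^7 = 893871739, so 1162261467 > 893871739.
So m = 19 is the smallest counterexample.

m = 19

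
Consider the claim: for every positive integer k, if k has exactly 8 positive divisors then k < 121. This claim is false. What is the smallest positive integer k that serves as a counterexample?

k = 128

The first 15 eligible values, up to k = 114, all satisfy the conclusion.
k = 128: τ(128) = 8; 128 ≥ 121.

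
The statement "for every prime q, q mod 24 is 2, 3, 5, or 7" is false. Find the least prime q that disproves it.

q = 11

We need the least prime q for which the claim fails.
For q = 2, 3, 5, 7 the conclusion holds.
q = 11: 11 mod 24 = 11 — not in {2, 3, 5, 7}.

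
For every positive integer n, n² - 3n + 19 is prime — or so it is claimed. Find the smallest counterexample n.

n = 18

A counterexample is any positive integer n such that n² - 3n + 19 is not prime; we check each in order.
The first 17 eligible values, up to n = 17, all satisfy the conclusion.
n = 18: n² - 3n + 19 = 289 = 17 × 17, composite.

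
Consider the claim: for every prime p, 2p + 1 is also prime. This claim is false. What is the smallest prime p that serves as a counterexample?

We need the least prime p for which 2p + 1 is not prime.
p = 2: 2p + 1 = 5, prime.
p = 3: 2p + 1 = 7, prime.
p = 5: 2p + 1 = 11, prime.
p = 7: 2p + 1 = 15 = 3 × 5, not prime.

p = 7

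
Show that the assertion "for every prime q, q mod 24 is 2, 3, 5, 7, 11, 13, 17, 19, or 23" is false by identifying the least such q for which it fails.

q = 73

Check each prime q in order until the claim fails.
For q = 2, 3, 5, 7, …, 61, 67, 71 the conclusion holds.
q = 73: 73 mod 24 = 1 — not in {2, 3, 5, 7, 11, 13, 17, 19, 23}.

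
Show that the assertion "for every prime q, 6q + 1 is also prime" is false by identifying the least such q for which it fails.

We need the least prime q for which 6q + 1 is not prime.
q = 2: 6q + 1 = 13, prime.
q = 3: 6q + 1 = 19, prime.
q = 5: 6q + 1 = 31, prime.
q = 7: 6q + 1 = 43, prime.
q = 11: 6q + 1 = 67, prime.
q = 13: 6q + 1 = 79, prime.
q = 17: 6q + 1 = 103, prime.
q = 19: 6q + 1 = 115 = 5 × 23, not prime.
Hence q = 19 is a counterexample.

q = 19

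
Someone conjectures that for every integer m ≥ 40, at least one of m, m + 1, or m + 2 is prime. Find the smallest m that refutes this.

Check each integer m ≥ 40 in order until m, m + 1, m + 2 are all composite.
For m = 40, 41, 42, 43 the conclusion holds.
m = 44: 44 = 2 × 22; 45 = 3 × 15; 46 = 2 × 23 — all composite.

m = 44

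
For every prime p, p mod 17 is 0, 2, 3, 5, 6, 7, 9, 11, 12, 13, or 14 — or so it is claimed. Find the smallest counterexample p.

A counterexample is any prime p such that the claim fails; we check each in order.
For p = 2, 3, 5, 7, …, 43, 47, 53 the conclusion holds.
p = 59: 59 mod 17 = 8 — not in {0, 2, 3, 5, 6, 7, 9, 11, 12, 13, 14}.
Hence p = 59 is a counterexample.

p = 59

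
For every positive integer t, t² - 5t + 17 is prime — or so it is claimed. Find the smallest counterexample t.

Check each positive integer t in order until t² - 5t + 17 is not prime.
The first 12 eligible values, up to t = 12, all satisfy the conclusion.
t = 13: t² - 5t + 17 = 121 = 11 × 11, composite.
So t = 13 is the smallest counterexample.

t = 13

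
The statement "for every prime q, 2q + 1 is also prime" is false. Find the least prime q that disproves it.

q = 7

q = 2: 2q + 1 = 5, prime.
q = 3: 2q + 1 = 7, prime.
q = 5: 2q + 1 = 11, prime.
q = 7: 2q + 1 = 15 = 3 × 5, not prime.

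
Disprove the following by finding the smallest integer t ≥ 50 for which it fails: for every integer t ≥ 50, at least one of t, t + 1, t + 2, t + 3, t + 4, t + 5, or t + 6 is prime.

t = 90

We need the least integer t ≥ 50 for which t, t + 1, t + 2, t + 3, t + 4, t + 5, t + 6 are all composite.
For t = 50, 51, 52, 53, …, 87, 88, 89 the conclusion holds.
t = 90: 90 = 2 × 45; 91 = 7 × 13; 92 = 2 × 46; 93 = 3 × 31; 94 = 2 × 47; 95 = 5 × 19; 96 = 2 × 48 — all composite.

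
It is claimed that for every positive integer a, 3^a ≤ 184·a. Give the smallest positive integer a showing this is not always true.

a = 7

a = 1: 3^a = 3 and 184·a = 184, so 3 ≤ 184.
a = 2: 3^a = 9 and 184·a = 368, so 9 ≤ 368.
a = 3: 3^a = 27 and 184·a = 552, so 27 ≤ 552.
a = 4: 3^a = 81 and 184·a = 736, so 81 ≤ 736.
a = 5: 3^a = 243 and 184·a = 920, so 243 ≤ 920.
a = 6: 3^a = 729 and 184·a = 1104, so 729 ≤ 1104.
a = 7: 3^a = 2187 and 184·a = 1288, so 2187 > 1288.
Hence a = 7 is a counterexample.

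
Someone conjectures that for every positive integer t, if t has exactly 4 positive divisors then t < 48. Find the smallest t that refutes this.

A counterexample is any positive integer t such that t has exactly 4 positive divisors but the claim fails; we check each in order.
The first 15 eligible values, up to t = 46, all satisfy the conclusion.
t = 51: τ(51) = 4; 51 ≥ 48.
Thus t = 51 disproves the claim, and no smaller t works.

t = 51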